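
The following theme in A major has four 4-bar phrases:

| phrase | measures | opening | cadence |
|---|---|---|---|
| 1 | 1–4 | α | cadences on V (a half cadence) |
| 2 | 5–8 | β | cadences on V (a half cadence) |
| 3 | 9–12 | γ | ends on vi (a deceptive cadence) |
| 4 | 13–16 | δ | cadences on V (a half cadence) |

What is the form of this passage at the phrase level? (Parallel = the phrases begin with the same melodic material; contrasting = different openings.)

phrase group

Phrase 4 ends with a half cadence, no stronger than phrase 2's half cadence, so the four phrases do not form a double period; nor do phrases 3–4 duplicate 1–2, so it is not a repeated period. With no phrase reaching a conclusive cadence, the passage is a phrase group.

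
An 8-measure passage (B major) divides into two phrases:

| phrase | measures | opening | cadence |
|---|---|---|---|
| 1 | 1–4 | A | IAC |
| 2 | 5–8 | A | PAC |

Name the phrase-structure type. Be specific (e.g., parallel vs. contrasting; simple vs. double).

Phrase 1 ends with an imperfect authentic cadence (weaker) and phrase 2 with a perfect authentic cadence (stronger): antecedent + consequent = a period.
The two phrases open with the same material (A / A), so the period is parallel.

parallel period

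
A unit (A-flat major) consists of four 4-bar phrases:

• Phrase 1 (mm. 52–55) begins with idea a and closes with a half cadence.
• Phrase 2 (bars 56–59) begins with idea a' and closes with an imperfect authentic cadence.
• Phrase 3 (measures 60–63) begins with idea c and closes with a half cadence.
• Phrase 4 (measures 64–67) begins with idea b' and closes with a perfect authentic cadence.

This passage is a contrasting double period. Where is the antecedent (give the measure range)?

measures 52–59

In a double period the four phrases pair into a large antecedent (phrases 1–2, ending imperfect authentic cadence) and a large consequent (phrases 3–4, ending perfect authentic cadence). The antecedent spans measures 52–59.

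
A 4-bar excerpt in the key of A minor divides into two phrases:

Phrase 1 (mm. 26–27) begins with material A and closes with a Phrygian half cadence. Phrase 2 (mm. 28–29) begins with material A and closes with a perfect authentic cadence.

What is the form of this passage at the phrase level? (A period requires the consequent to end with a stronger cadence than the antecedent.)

Phrase 1 ends with a Phrygian half cadence (weaker) and phrase 2 with a perfect authentic cadence (stronger): antecedent + consequent = a period.
The two phrases open with the same material (A / A), so the period is parallel.

parallel period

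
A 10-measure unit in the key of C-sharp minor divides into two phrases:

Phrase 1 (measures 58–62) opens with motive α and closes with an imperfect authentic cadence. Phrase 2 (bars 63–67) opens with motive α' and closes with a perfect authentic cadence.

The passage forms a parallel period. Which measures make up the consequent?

The antecedent is the phrase ending with the weaker cadence (imperfect authentic cadence, phrase 1) and the consequent the one ending more conclusively (perfect authentic cadence, phrase 2); the consequent is mm. 63–67.

measures 63–67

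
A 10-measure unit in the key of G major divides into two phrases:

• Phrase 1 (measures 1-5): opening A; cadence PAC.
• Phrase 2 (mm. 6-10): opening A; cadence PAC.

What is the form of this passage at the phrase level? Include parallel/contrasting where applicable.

repeated phrase

Both phrases have the same opening (A) and the same cadence (perfect authentic cadence): the second is a restatement, not a consequent, so this is a repeated phrase rather than a period.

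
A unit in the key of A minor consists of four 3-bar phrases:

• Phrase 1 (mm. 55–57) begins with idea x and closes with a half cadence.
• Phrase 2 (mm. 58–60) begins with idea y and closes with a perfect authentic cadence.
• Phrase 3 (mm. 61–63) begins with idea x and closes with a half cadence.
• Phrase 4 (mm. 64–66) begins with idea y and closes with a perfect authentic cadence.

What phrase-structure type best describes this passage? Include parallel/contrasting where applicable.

The cadence pattern HC–PAC–HC–PAC is weak–strong twice, and phrases 3–4 restate phrases 1–2: a period heard twice, not a double period (which would end weakly at phrase 2).

repeated period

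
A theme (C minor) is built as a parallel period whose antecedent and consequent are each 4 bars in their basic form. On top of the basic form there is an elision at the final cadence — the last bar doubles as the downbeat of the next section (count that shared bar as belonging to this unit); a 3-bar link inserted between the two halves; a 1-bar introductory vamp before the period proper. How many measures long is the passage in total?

Basic parallel period: 4 + 4 = 8 bars.
8 (basic form) + 3 (link) + 1 (introduction) = 12.
The elision shares a bar with the next section but does not change this unit's count.

12 measures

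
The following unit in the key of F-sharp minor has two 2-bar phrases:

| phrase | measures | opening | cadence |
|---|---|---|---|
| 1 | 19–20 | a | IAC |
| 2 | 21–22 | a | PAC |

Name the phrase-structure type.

parallel period

Phrase 1 ends with an imperfect authentic cadence (weaker) and phrase 2 with a perfect authentic cadence (stronger): antecedent + consequent = a period.
The two phrases open with the same material (a / a), so the period is parallel.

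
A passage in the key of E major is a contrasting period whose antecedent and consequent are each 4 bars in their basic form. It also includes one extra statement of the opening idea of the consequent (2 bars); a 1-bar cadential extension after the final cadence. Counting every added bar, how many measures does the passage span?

11 measures

Basic contrasting period: 4 + 4 = 8 bars.
8 (basic form) + 2 (extra statement) + 1 (cadential extension) = 11.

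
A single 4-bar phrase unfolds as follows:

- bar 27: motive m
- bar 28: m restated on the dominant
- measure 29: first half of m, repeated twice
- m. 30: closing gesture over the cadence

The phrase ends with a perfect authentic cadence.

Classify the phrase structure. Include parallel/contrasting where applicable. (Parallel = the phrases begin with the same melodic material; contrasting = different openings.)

sentence

Basic idea (measure 27) + its repetition (measure 28) form the presentation; fragmentation and cadence (mm. 29-30) form the continuation — the 4-bar whole is a sentence.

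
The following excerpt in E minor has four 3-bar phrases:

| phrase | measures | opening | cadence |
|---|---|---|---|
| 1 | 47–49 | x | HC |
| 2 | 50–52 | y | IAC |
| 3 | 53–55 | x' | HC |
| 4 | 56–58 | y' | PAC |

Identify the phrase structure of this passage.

parallel double period

Four phrases in two halves: the first half (mm. 47-52) ends with an imperfect authentic cadence, the second (mm. 53-58) with a perfect authentic cadence — a large antecedent–consequent pair, i.e. a double period.
Phrase 3 begins with the same material as phrase 1, making it parallel.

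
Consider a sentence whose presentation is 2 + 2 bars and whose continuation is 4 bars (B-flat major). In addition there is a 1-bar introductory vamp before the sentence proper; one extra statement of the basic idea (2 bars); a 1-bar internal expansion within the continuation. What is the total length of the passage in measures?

Basic sentence: 2 + 2 + 4 = 8 bars.
8 (basic form) + 1 (introduction) + 2 (extra statement) + 1 (internal expansion) = 12.

12 measures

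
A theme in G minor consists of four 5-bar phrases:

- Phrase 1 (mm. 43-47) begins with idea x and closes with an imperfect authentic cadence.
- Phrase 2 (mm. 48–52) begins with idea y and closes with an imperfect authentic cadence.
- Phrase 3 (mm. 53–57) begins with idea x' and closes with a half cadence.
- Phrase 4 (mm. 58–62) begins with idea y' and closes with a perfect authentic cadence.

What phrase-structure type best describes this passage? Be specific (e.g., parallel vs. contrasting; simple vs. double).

Four phrases in two halves: the first half (mm. 43–52) ends with an imperfect authentic cadence, the second (bars 53–62) with a perfect authentic cadence — a large antecedent–consequent pair, i.e. a double period.
Phrase 3 begins with the same material as phrase 1, making it parallel.

parallel double period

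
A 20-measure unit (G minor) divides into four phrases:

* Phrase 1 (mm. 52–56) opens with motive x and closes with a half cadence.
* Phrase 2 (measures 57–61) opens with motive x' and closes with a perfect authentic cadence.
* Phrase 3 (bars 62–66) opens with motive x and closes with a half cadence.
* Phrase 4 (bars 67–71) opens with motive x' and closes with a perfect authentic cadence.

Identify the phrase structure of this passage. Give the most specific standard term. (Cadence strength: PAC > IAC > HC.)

The cadence pattern HC–PAC–HC–PAC is weak–strong twice, and phrases 3–4 restate phrases 1–2: a period heard twice, not a double period (which would end weakly at phrase 2).

repeated period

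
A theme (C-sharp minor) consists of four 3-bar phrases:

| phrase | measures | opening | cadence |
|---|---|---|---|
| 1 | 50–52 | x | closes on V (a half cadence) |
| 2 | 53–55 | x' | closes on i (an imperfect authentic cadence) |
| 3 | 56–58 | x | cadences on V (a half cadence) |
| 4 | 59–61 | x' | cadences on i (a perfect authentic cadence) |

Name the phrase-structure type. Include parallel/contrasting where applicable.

Four phrases in two halves: the first half (mm. 50-55) ends with an imperfect authentic cadence, the second (mm. 56–61) with a perfect authentic cadence — a large antecedent–consequent pair, i.e. a double period.
Phrase 3 begins with the same material as phrase 1, making it parallel.

parallel double period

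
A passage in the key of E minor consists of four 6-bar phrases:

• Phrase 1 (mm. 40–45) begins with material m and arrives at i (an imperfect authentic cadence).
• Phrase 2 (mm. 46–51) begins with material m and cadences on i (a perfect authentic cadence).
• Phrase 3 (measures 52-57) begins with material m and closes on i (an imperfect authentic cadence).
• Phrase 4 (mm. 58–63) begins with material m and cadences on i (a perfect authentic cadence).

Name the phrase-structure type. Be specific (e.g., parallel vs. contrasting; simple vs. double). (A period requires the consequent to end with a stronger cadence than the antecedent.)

The cadence pattern IAC–PAC–IAC–PAC is weak–strong twice, and phrases 3–4 restate phrases 1–2: a period heard twice, not a double period (which would end weakly at phrase 2).

repeated period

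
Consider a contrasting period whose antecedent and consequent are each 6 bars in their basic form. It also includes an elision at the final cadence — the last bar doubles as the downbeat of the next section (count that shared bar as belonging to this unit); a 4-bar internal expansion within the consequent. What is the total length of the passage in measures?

Basic contrasting period: 6 + 6 = 12 bars.
12 (basic form) + 4 (internal expansion) = 16.
The elision shares a bar with the next section but does not change this unit's count.

16 measures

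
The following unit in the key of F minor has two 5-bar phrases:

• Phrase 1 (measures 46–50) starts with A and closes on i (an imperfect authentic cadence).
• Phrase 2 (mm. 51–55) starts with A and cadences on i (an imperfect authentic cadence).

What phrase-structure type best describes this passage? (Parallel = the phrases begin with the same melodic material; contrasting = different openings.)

Both phrases have the same opening (A) and the same cadence (imperfect authentic cadence): the second is a restatement, not a consequent, so this is a repeated phrase rather than a period.

repeated phrase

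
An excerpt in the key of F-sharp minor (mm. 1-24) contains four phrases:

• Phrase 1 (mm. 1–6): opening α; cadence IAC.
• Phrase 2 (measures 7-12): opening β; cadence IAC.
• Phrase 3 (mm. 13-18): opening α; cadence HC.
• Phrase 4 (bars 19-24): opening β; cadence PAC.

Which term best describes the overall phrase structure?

Four phrases in two halves: the first half (mm. 1–12) ends with an imperfect authentic cadence, the second (mm. 13-24) with a perfect authentic cadence — a large antecedent–consequent pair, i.e. a double period.
Phrase 3 begins with the same material as phrase 1, making it parallel.

parallel double period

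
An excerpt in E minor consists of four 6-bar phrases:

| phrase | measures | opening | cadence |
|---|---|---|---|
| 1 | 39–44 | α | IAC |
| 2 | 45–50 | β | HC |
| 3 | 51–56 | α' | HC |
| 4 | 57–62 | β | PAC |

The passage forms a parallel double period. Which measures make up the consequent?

In a double period the four phrases pair into a large antecedent (phrases 1–2, ending half cadence) and a large consequent (phrases 3–4, ending perfect authentic cadence). The consequent spans bars 51-62.

measures 51–62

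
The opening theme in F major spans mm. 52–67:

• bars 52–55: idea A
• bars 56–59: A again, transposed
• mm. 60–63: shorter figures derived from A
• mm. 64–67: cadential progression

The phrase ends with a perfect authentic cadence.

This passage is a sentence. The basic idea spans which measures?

measures 52–55

The presentation of a sentence is the basic idea (measures 52–55) plus its repetition (mm. 56–59); the basic idea is therefore mm. 52–55.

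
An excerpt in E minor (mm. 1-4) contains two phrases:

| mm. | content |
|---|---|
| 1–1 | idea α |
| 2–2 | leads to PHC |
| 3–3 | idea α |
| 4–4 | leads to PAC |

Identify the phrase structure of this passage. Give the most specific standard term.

parallel period

Phrase 1 ends with a Phrygian half cadence (weaker) and phrase 2 with a perfect authentic cadence (stronger): antecedent + consequent = a period.
The two phrases open with the same material (α / α), so the period is parallel.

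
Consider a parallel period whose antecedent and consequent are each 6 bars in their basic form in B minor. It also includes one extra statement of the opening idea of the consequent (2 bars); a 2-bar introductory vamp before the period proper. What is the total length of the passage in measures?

16 measures

Basic parallel period: 6 + 6 = 12 bars.
12 (basic form) + 2 (extra statement) + 2 (introduction) = 16.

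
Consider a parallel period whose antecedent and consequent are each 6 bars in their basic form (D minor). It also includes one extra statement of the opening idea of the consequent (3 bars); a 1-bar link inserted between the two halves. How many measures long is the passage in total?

16 measures

Basic parallel period: 6 + 6 = 12 bars.
12 (basic form) + 3 (extra statement) + 1 (link) = 16.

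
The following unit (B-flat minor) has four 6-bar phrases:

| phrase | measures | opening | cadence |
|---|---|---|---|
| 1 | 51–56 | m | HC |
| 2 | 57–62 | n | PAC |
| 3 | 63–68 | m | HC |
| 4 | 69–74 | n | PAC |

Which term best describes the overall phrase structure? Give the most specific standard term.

The cadence pattern HC–PAC–HC–PAC is weak–strong twice, and phrases 3–4 restate phrases 1–2: a period heard twice, not a double period (which would end weakly at phrase 2).

repeated period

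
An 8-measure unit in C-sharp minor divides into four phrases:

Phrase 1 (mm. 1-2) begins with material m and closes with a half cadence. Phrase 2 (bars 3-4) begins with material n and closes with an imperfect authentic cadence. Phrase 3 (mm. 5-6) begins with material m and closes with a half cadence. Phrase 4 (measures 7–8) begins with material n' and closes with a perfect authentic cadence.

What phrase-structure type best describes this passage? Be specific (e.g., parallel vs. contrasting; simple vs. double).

parallel double period

Four phrases in two halves: the first half (mm. 1–4) ends with an imperfect authentic cadence, the second (mm. 5–8) with a perfect authentic cadence — a large antecedent–consequent pair, i.e. a double period.
Phrase 3 begins with the same material as phrase 1, making it parallel.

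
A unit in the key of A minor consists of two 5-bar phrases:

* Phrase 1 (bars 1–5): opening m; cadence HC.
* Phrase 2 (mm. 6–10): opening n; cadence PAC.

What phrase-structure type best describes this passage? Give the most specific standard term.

Phrase 1 ends with a half cadence (weaker) and phrase 2 with a perfect authentic cadence (stronger): antecedent + consequent = a period.
The two phrases open with different material (m / n), so the period is contrasting.

contrasting period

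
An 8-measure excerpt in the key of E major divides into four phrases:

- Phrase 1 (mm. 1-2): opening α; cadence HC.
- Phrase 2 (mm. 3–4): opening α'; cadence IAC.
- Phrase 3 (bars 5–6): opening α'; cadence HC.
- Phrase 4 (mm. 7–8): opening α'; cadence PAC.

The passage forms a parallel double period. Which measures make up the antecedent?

measures 1–4

In a double period the four phrases pair into a large antecedent (phrases 1–2, ending imperfect authentic cadence) and a large consequent (phrases 3–4, ending perfect authentic cadence). The antecedent spans measures 1-4.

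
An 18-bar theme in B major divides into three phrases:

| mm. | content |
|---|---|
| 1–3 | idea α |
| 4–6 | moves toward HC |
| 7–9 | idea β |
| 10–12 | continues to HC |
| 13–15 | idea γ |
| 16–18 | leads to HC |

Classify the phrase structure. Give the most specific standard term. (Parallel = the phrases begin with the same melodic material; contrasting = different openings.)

The final phrase closes with a half cadence, which is not stronger than the preceding half cadence; the 3 phrases lack an overall antecedent–consequent design and so form a phrase group.

phrase group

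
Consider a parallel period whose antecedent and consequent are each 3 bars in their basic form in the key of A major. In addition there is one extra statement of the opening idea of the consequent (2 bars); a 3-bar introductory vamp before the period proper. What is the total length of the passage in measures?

11 measures

Basic parallel period: 3 + 3 = 6 bars.
6 (basic form) + 2 (extra statement) + 3 (introduction) = 11.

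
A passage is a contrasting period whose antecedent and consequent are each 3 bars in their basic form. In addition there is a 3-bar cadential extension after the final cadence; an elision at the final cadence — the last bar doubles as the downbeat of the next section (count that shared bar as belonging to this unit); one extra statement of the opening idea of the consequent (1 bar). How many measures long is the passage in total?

10 measures

Basic contrasting period: 3 + 3 = 6 bars.
6 (basic form) + 3 (cadential extension) + 1 (extra statement) = 10.
The elision shares a bar with the next section but does not change this unit's count.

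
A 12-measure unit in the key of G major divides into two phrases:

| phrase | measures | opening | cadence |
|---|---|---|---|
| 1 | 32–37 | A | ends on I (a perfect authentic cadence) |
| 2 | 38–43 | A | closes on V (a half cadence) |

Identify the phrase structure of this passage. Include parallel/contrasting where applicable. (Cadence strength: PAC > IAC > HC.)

The second phrase closes with a half cadence, which is not stronger than the first phrase's perfect authentic cadence; without a weak→strong cadential pair there is no antecedent–consequent relationship, so this is a phrase group rather than a period.

phrase group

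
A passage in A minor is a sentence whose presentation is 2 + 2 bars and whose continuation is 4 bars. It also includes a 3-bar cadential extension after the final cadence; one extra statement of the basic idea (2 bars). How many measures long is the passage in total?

13 measures

Basic sentence: 2 + 2 + 4 = 8 bars.
8 (basic form) + 3 (cadential extension) + 2 (extra statement) = 13.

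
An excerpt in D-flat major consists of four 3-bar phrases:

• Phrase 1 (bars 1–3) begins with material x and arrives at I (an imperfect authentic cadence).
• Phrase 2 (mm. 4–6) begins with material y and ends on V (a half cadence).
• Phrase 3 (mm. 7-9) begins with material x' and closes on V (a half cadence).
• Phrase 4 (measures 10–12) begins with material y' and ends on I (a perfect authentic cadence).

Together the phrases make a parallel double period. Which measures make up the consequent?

measures 7–12

In a double period the first pair of phrases (ending half cadence) is the large antecedent and the second pair (ending perfect authentic cadence) is the large consequent; the consequent is measures 7–12.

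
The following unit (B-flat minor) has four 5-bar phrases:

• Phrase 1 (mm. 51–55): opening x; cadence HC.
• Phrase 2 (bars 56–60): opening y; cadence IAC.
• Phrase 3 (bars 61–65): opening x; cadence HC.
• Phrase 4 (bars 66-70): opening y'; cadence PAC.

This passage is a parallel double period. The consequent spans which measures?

In a double period the four phrases pair into a large antecedent (phrases 1–2, ending imperfect authentic cadence) and a large consequent (phrases 3–4, ending perfect authentic cadence). The consequent spans mm. 61–70.

measures 61–70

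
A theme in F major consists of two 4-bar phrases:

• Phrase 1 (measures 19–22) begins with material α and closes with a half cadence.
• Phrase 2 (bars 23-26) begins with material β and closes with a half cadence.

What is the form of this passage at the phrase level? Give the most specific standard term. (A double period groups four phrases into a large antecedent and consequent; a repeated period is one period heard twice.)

The second phrase closes with a half cadence, which is not stronger than the first phrase's half cadence; without a weak→strong cadential pair there is no antecedent–consequent relationship, so this is a phrase group rather than a period.

phrase group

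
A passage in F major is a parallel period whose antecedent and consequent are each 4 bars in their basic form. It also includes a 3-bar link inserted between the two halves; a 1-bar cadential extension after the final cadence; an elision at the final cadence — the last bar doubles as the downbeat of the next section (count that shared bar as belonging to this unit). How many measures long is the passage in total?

Basic parallel period: 4 + 4 = 8 bars.
8 (basic form) + 3 (link) + 1 (cadential extension) = 12.
The elision shares a bar with the next section but does not change this unit's count.

12 measures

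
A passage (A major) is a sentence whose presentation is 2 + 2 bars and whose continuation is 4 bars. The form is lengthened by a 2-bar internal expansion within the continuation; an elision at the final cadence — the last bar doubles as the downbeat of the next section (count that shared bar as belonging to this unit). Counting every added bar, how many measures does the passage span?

10 measures

Basic sentence: 2 + 2 + 4 = 8 bars.
8 (basic form) + 2 (internal expansion) = 10.
The elision shares a bar with the next section but does not change this unit's count.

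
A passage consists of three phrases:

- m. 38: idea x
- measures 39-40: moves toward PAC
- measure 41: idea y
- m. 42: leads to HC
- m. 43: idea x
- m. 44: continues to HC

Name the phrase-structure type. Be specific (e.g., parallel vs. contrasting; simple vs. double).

The final phrase closes with a half cadence, which is not stronger than the preceding half cadence; the 3 phrases lack an overall antecedent–consequent design and so form a phrase group.

phrase group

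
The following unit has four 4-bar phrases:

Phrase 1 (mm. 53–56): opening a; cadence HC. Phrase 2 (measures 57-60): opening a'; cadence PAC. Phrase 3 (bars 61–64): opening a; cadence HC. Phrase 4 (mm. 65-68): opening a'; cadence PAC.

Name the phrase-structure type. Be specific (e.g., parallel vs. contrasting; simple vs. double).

repeated period

The cadence pattern HC–PAC–HC–PAC is weak–strong twice, and phrases 3–4 restate phrases 1–2: a period heard twice, not a double period (which would end weakly at phrase 2).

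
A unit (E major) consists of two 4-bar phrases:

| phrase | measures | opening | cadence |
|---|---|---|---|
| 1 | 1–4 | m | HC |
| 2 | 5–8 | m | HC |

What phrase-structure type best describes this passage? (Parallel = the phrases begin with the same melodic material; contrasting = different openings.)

Both phrases have the same opening (m) and the same cadence (half cadence): the second is a restatement, not a consequent, so this is a repeated phrase rather than a period.

repeated phrase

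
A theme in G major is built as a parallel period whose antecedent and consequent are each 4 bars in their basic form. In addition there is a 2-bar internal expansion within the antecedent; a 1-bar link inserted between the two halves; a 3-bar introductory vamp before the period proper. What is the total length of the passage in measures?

Basic parallel period: 4 + 4 = 8 bars.
8 (basic form) + 2 (internal expansion) + 1 (link) + 3 (introduction) = 14.

14 measures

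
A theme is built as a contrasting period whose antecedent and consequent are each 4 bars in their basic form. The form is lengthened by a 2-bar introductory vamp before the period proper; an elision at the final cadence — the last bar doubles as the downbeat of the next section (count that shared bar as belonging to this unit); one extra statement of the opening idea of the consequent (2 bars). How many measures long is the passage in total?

12 measures

Basic contrasting period: 4 + 4 = 8 bars.
8 (basic form) + 2 (introduction) + 2 (extra statement) = 12.
The elision shares a bar with the next section but does not change this unit's count.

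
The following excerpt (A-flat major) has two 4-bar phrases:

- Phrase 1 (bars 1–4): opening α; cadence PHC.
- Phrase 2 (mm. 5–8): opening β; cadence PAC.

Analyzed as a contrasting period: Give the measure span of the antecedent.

measures 1–4

The antecedent is the phrase ending with the weaker cadence (Phrygian half cadence, phrase 1) and the consequent the one ending more conclusively (perfect authentic cadence, phrase 2); the antecedent is mm. 1-4.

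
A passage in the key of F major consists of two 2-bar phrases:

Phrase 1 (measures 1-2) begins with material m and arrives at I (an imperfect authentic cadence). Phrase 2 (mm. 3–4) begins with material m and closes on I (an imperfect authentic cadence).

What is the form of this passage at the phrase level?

Both phrases have the same opening (m) and the same cadence (imperfect authentic cadence): the second is a restatement, not a consequent, so this is a repeated phrase rather than a period.

repeated phrase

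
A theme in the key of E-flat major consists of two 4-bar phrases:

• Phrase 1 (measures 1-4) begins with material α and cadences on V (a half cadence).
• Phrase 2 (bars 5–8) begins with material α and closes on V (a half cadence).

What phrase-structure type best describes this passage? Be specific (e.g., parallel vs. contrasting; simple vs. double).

repeated phrase

Both phrases have the same opening (α) and the same cadence (half cadence): the second is a restatement, not a consequent, so this is a repeated phrase rather than a period.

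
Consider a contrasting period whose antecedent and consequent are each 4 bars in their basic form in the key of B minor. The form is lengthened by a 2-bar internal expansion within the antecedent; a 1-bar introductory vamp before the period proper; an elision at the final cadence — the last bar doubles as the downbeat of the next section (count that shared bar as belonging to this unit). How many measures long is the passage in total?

11 measures

Basic contrasting period: 4 + 4 = 8 bars.
8 (basic form) + 2 (internal expansion) + 1 (introduction) = 11.
The elision shares a bar with the next section but does not change this unit's count.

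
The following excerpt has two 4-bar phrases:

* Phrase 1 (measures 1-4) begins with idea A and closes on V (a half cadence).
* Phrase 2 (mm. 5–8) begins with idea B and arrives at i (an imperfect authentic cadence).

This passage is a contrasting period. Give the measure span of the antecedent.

The antecedent is the phrase ending with the weaker cadence (half cadence, phrase 1) and the consequent the one ending more conclusively (imperfect authentic cadence, phrase 2); the antecedent is mm. 1–4.

measures 1–4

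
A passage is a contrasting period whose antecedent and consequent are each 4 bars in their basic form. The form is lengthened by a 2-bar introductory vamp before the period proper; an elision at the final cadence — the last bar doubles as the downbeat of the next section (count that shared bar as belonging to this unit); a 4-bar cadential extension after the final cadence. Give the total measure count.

Basic contrasting period: 4 + 4 = 8 bars.
8 (basic form) + 2 (introduction) + 4 (cadential extension) = 14.
The elision shares a bar with the next section but does not change this unit's count.

14 measures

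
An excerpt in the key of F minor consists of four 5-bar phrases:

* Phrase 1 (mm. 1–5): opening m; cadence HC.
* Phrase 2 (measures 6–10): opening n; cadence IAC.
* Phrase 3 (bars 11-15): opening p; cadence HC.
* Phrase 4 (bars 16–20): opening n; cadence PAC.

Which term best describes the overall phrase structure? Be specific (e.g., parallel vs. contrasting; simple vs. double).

contrasting double period

Four phrases in two halves: the first half (measures 1–10) ends with an imperfect authentic cadence, the second (mm. 11–20) with a perfect authentic cadence — a large antecedent–consequent pair, i.e. a double period.
Phrase 3 begins with different material from phrase 1, making it contrasting.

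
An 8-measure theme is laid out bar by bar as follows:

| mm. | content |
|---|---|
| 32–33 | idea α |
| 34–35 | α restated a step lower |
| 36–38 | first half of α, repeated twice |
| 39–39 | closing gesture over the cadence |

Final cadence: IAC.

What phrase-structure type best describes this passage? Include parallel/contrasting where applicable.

sentence

Basic idea (measures 32–33) + its repetition (measures 34–35) form the presentation; fragmentation and cadence (mm. 36–39) form the continuation — the 8-bar whole is a sentence.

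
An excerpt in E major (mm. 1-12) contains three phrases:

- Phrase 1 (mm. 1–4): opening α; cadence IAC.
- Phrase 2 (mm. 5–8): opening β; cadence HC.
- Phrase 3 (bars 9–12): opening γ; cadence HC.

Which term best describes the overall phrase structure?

The final phrase closes with a half cadence, which is not stronger than the preceding half cadence; the 3 phrases lack an overall antecedent–consequent design and so form a phrase group.

phrase group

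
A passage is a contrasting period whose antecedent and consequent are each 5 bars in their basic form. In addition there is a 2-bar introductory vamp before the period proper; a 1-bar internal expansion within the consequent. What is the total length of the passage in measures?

13 measures

Basic contrasting period: 5 + 5 = 10 bars.
10 (basic form) + 2 (introduction) + 1 (internal expansion) = 13.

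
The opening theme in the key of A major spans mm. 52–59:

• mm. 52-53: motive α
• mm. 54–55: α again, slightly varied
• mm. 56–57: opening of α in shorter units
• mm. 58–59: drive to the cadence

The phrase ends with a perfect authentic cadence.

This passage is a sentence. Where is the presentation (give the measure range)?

measures 52–55

The presentation of a sentence is the basic idea (mm. 52–53) plus its repetition (measures 54–55); the presentation is therefore bars 52-55.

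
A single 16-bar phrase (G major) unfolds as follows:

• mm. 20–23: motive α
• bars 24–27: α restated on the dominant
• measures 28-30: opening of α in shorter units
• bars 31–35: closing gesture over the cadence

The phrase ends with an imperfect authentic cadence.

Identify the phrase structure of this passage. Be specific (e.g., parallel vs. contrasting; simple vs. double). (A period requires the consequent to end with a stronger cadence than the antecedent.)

sentence

Basic idea (mm. 20–23) + its repetition (mm. 24–27) form the presentation; fragmentation and cadence (mm. 28–35) form the continuation — the 16-bar whole is a sentence.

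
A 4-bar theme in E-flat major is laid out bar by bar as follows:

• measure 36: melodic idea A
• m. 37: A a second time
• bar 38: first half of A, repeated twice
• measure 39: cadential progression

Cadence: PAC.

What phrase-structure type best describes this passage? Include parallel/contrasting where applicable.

sentence

Basic idea (measure 36) + its repetition (m. 37) form the presentation; fragmentation and cadence (bars 38-39) form the continuation — the 4-bar whole is a sentence.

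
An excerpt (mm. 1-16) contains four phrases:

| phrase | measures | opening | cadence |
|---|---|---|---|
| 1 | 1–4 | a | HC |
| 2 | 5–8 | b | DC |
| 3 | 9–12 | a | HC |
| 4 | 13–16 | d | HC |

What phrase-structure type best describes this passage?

Phrase 4 ends with a half cadence, no stronger than phrase 2's deceptive cadence, so the four phrases do not form a double period; nor do phrases 3–4 duplicate 1–2, so it is not a repeated period. With no phrase reaching a conclusive cadence, the passage is a phrase group.

phrase group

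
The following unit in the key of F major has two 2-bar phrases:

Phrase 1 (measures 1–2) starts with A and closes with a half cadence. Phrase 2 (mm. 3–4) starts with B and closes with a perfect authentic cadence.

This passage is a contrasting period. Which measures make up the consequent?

measures 3–4

The antecedent is the phrase ending with the weaker cadence (half cadence, phrase 1) and the consequent the one ending more conclusively (perfect authentic cadence, phrase 2); the consequent is bars 3-4.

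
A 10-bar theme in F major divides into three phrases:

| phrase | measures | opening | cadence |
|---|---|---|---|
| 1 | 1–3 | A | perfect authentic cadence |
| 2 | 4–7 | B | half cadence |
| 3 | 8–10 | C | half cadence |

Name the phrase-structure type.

phrase group

The final phrase closes with a half cadence, which is not stronger than the preceding half cadence; the 3 phrases lack an overall antecedent–consequent design and so form a phrase group.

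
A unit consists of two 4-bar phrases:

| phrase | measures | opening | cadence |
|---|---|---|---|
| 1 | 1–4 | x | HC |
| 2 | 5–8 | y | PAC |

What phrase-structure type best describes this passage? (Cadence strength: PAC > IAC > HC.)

Phrase 1 ends with a half cadence (weaker) and phrase 2 with a perfect authentic cadence (stronger): antecedent + consequent = a period.
The two phrases open with different material (x / y), so the period is contrasting.

contrasting period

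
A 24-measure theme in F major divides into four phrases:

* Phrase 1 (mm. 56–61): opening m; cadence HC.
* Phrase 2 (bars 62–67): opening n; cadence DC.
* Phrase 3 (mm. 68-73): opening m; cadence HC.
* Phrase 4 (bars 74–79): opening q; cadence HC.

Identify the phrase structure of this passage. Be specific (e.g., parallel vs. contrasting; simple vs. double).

phrase group

Phrase 4 ends with a half cadence, no stronger than phrase 2's deceptive cadence, so the four phrases do not form a double period; nor do phrases 3–4 duplicate 1–2, so it is not a repeated period. With no phrase reaching a conclusive cadence, the passage is a phrase group.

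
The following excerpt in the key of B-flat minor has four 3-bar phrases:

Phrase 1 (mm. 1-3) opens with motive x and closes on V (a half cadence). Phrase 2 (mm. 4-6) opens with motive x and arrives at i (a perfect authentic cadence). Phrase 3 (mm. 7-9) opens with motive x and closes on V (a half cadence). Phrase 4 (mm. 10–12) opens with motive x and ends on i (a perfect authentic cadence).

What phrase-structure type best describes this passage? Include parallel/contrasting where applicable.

repeated period

The cadence pattern HC–PAC–HC–PAC is weak–strong twice, and phrases 3–4 restate phrases 1–2: a period heard twice, not a double period (which would end weakly at phrase 2).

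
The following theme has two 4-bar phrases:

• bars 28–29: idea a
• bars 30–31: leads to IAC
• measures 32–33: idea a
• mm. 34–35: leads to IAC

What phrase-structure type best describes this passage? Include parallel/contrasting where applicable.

Both phrases have the same opening (a) and the same cadence (imperfect authentic cadence): the second is a restatement, not a consequent, so this is a repeated phrase rather than a period.

repeated phrase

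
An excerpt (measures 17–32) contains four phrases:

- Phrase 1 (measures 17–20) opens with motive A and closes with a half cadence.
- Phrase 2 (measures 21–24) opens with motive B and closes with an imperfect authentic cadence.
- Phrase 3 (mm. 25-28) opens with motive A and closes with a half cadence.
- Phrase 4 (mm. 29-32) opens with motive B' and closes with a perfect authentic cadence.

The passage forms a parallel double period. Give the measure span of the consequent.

In a double period the first pair of phrases (ending imperfect authentic cadence) is the large antecedent and the second pair (ending perfect authentic cadence) is the large consequent; the consequent is measures 25–32.

measures 25–32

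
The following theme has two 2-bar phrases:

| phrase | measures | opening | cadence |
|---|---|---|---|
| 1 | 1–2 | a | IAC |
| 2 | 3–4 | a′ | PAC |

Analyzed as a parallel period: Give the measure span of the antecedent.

measures 1–2

The antecedent is the phrase ending with the weaker cadence (imperfect authentic cadence, phrase 1) and the consequent the one ending more conclusively (perfect authentic cadence, phrase 2); the antecedent is mm. 1-2.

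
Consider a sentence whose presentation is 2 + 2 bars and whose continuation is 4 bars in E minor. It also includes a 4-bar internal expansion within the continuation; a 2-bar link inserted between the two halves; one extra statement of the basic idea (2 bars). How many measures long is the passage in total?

16 measures

Basic sentence: 2 + 2 + 4 = 8 bars.
8 (basic form) + 4 (internal expansion) + 2 (link) + 2 (extra statement) = 16.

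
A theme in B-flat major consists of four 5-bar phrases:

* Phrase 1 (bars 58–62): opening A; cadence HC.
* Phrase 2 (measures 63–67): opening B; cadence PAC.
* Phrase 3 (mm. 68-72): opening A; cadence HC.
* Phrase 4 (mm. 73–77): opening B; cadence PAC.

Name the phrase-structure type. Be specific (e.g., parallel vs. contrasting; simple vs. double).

repeated period

The cadence pattern HC–PAC–HC–PAC is weak–strong twice, and phrases 3–4 restate phrases 1–2: a period heard twice, not a double period (which would end weakly at phrase 2).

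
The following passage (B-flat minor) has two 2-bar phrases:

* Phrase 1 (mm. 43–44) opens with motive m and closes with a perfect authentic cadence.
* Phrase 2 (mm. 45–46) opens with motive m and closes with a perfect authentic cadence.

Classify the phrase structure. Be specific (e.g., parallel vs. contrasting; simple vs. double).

repeated phrase

Both phrases have the same opening (m) and the same cadence (perfect authentic cadence): the second is a restatement, not a consequent, so this is a repeated phrase rather than a period.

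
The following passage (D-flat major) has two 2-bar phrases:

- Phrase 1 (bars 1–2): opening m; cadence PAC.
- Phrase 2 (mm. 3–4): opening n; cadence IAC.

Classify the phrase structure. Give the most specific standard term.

The second phrase closes with an imperfect authentic cadence, which is not stronger than the first phrase's perfect authentic cadence; without a weak→strong cadential pair there is no antecedent–consequent relationship, so this is a phrase group rather than a period.

phrase group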